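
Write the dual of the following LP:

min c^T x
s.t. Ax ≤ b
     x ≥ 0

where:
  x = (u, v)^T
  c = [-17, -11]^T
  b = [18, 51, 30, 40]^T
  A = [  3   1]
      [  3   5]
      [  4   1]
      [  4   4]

Primal min cᵀx s.t. Ax ≤ b, x ≥ 0  →  Dual max −bᵀy s.t. Aᵀy ≥ −c, y ≥ 0.

Maximize: z = -18y1 - 51y2 - 30y3 - 40y4

Subject to:
  3y1 + 3y2 + 4y3 + 4y4 ≥ 17
  y1 + 5y2 + y3 + 4y4 ≥ 11
  y1, y2, y3, y4 ≥ 0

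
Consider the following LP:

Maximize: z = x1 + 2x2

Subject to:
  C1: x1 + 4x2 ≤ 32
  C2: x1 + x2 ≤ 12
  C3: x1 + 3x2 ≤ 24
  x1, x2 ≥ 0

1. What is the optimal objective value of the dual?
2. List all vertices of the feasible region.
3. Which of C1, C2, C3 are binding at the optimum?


1. 18
2. (0, 0), (12, 0), (6, 6), (0, 8)
3. C2, C3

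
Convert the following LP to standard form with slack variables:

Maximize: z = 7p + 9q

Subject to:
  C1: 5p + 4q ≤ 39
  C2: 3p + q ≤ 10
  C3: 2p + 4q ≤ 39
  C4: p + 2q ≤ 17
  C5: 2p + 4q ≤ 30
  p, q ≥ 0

max z = 7p + 9q

s.t.
  5p + 4q + s1 = 39
  3p + q + s2 = 10
  2p + 4q + s3 = 39
  p + 2q + s4 = 17
  2p + 4q + s5 = 30
  p, q, s1, s2, s3, s4, s5 ≥ 0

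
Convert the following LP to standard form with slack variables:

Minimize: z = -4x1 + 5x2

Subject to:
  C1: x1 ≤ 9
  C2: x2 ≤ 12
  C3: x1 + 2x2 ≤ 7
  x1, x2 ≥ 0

min z = -4x1 + 5x2

s.t.
  x1 + s1 = 9
  x2 + s2 = 12
  x1 + 2x2 + s3 = 7
  x1, x2, s1, s2, s3 ≥ 0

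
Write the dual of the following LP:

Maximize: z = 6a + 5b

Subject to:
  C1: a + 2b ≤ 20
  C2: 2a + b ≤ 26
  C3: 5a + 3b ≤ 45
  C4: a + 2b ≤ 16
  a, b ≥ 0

Primal max cᵀx s.t. Ax ≤ b, x ≥ 0  →  Dual min bᵀy s.t. Aᵀy ≥ c, y ≥ 0.

Minimize: z = 20y1 + 26y2 + 45y3 + 16y4

Subject to:
  y1 + 2y2 + 5y3 + y4 ≥ 6
  2y1 + y2 + 3y3 + 2y4 ≥ 5
  y1, y2, y3, y4 ≥ 0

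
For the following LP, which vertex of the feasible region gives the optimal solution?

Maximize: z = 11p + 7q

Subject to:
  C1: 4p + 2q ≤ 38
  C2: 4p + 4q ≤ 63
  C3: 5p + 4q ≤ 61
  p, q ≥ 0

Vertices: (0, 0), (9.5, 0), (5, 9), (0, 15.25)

Evaluate the objective at each vertex of the feasible region:
  z(0, 0) = 0
  z(9.5, 0) = 104.5
  z(5, 9) = 118  ←
  z(0, 15.25) = 106.8
The maximum is at p = 5, q = 9.

(5, 9)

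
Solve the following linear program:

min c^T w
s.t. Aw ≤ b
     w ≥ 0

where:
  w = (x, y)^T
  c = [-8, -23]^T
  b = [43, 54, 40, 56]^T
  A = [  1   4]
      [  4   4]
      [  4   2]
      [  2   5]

Evaluate the objective at each vertex of the feasible region:
  z(0, 0) = 0
  z(10, 0) = -80
  z(6.5, 7) = -213
  z(3.833, 9.667) = -253
  z(3, 10) = -254  ←
  z(0, 10.75) = -247.2
The minimum is at x = 3, y = 10.

x = 3, y = 10, z = -254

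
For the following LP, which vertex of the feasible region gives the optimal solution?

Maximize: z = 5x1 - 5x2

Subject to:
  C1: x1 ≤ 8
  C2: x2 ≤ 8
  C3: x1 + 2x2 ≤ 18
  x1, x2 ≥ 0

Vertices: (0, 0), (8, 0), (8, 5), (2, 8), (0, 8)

Evaluate the objective at each vertex of the feasible region:
  z(0, 0) = 0
  z(8, 0) = 40  ←
  z(8, 5) = 15
  z(2, 8) = -30
  z(0, 8) = -40
The maximum is at x1 = 8, x2 = 0.

(8, 0)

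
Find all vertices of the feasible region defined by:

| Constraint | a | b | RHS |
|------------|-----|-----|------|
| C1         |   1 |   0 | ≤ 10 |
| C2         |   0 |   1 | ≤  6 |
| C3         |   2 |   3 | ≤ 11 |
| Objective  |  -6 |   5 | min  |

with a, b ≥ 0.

(0, 0), (5.5, 0), (0, 3.667)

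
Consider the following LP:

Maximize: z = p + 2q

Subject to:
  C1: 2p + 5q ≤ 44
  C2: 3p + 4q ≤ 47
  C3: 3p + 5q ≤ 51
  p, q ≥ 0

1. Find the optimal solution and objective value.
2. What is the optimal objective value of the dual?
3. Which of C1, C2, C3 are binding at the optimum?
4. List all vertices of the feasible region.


1. p = 7, q = 6, z = 19
2. 19
3. C1, C3
4. (0, 0), (15.67, 0), (10.33, 4), (7, 6), (0, 8.8)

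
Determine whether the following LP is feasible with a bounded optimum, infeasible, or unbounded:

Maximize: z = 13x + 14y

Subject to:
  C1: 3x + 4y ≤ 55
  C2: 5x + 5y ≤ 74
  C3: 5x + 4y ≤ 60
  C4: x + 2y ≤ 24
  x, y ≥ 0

Feasible with a bounded optimal solution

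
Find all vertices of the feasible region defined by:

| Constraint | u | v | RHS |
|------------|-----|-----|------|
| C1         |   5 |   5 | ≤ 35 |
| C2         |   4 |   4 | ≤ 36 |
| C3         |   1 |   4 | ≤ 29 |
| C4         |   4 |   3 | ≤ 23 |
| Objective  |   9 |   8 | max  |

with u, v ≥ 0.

(0, 0), (5.75, 0), (2, 5), (0, 7)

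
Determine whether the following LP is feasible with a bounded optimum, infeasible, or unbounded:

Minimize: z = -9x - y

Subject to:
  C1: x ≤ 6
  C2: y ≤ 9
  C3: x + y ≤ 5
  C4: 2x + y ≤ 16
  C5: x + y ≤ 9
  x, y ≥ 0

Feasible with a bounded optimal solution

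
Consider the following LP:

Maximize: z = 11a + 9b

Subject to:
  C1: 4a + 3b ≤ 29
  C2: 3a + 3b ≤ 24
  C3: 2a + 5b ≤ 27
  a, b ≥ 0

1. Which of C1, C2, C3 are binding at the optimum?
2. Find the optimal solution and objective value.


1. C1, C2
2. a = 5, b = 3, z = 82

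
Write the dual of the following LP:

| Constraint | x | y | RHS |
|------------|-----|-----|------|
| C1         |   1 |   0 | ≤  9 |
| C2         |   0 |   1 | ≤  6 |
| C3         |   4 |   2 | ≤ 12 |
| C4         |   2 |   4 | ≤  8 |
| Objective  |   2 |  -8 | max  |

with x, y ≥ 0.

Primal max cᵀx s.t. Ax ≤ b, x ≥ 0  →  Dual min bᵀy s.t. Aᵀy ≥ c, y ≥ 0.

Minimize: z = 9y1 + 6y2 + 12y3 + 8y4

Subject to:
  y1 + 4y3 + 2y4 ≥ 2
  y2 + 2y3 + 4y4 ≥ -8
  y1, y2, y3, y4 ≥ 0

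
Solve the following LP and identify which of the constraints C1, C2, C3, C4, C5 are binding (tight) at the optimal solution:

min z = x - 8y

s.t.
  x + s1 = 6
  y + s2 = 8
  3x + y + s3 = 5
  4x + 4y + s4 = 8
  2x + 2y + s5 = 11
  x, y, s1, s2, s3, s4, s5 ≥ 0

At x = 0, y = 2, compute slack b - a·x for each constraint:
  C1: 6 − 0 = 6  (slack)
  C2: 8 − 2 = 6  (slack)
  C3: 5 − 2 = 3  (slack)
  C4: 8 − 8 = 0  (binding)
  C5: 11 − 4 = 7  (slack)

Optimal: x = 0, y = 2
Binding: C4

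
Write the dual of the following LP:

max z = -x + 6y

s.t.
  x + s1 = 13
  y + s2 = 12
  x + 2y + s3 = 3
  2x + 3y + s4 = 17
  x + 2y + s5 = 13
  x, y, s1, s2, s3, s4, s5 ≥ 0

Primal max cᵀx s.t. Ax ≤ b, x ≥ 0  →  Dual min bᵀy s.t. Aᵀy ≥ c, y ≥ 0.

Minimize: z = 13y1 + 12y2 + 3y3 + 17y4 + 13y5

Subject to:
  y1 + y3 + 2y4 + y5 ≥ -1
  y2 + 2y3 + 3y4 + 2y5 ≥ 6
  y1, y2, y3, y4, y5 ≥ 0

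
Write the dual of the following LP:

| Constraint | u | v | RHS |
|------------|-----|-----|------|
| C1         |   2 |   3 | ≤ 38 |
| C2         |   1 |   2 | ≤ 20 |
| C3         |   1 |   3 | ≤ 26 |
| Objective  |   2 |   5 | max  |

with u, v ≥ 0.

Primal max cᵀx s.t. Ax ≤ b, x ≥ 0  →  Dual min bᵀy s.t. Aᵀy ≥ c, y ≥ 0.

Minimize: z = 38y1 + 20y2 + 26y3

Subject to:
  2y1 + y2 + y3 ≥ 2
  3y1 + 2y2 + 3y3 ≥ 5
  y1, y2, y3 ≥ 0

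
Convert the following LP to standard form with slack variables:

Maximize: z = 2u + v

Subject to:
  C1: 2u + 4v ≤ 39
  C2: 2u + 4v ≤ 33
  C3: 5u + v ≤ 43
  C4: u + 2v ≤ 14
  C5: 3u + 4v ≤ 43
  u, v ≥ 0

max z = 2u + v

s.t.
  2u + 4v + s1 = 39
  2u + 4v + s2 = 33
  5u + v + s3 = 43
  u + 2v + s4 = 14
  3u + 4v + s5 = 43
  u, v, s1, s2, s3, s4, s5 ≥ 0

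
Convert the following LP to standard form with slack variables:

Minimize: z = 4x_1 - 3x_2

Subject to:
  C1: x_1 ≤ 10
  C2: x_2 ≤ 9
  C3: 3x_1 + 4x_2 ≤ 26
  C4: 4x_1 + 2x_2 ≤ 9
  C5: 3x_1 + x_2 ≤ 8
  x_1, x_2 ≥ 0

min z = 4x_1 - 3x_2

s.t.
  x_1 + s1 = 10
  x_2 + s2 = 9
  3x_1 + 4x_2 + s3 = 26
  4x_1 + 2x_2 + s4 = 9
  3x_1 + x_2 + s5 = 8
  x_1, x_2, s1, s2, s3, s4, s5 ≥ 0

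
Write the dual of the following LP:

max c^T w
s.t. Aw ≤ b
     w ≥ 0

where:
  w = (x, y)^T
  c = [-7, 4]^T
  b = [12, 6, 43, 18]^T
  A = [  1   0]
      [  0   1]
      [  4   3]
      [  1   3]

Primal max cᵀx s.t. Ax ≤ b, x ≥ 0  →  Dual min bᵀy s.t. Aᵀy ≥ c, y ≥ 0.

Minimize: z = 12y1 + 6y2 + 43y3 + 18y4

Subject to:
  y1 + 4y3 + y4 ≥ -7
  y2 + 3y3 + 3y4 ≥ 4
  y1, y2, y3, y4 ≥ 0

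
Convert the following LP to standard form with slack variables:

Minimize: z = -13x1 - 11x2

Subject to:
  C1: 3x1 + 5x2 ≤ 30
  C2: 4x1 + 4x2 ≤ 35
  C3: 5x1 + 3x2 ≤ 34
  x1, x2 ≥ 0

min z = -13x1 - 11x2

s.t.
  3x1 + 5x2 + s1 = 30
  4x1 + 4x2 + s2 = 35
  5x1 + 3x2 + s3 = 34
  x1, x2, s1, s2, s3 ≥ 0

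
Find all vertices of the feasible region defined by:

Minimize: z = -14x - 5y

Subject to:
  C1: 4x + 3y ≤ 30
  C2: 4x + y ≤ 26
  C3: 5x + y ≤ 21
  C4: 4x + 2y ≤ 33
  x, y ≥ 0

(0, 0), (4.2, 0), (3, 6), (0, 10)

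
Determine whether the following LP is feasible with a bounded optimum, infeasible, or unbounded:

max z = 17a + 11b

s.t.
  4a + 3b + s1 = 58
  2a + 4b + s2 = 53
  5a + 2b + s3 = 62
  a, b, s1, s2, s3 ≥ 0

Feasible with a bounded optimal solution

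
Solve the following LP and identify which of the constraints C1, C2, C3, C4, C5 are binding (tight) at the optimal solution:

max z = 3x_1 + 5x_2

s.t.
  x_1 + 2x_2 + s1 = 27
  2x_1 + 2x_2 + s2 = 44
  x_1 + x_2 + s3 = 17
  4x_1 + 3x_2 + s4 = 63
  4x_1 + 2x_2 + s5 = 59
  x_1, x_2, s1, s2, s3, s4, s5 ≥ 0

At x_1 = 7, x_2 = 10, compute slack b - a·x for each constraint:
  C1: 27 − 27 = 0  (binding)
  C2: 44 − 34 = 10  (slack)
  C3: 17 − 17 = 0  (binding)
  C4: 63 − 58 = 5  (slack)
  C5: 59 − 48 = 11  (slack)

Optimal: x_1 = 7, x_2 = 10
Binding: C1, C3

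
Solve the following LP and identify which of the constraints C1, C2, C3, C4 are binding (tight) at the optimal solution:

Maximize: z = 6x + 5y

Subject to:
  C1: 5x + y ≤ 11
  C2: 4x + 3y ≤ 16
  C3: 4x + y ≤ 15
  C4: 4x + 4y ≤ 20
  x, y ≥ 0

At x = 1, y = 4, compute slack b - a·x for each constraint:
  C1: 11 − 9 = 2  (slack)
  C2: 16 − 16 = 0  (binding)
  C3: 15 − 8 = 7  (slack)
  C4: 20 − 20 = 0  (binding)

Optimal: x = 1, y = 4
Binding: C2, C4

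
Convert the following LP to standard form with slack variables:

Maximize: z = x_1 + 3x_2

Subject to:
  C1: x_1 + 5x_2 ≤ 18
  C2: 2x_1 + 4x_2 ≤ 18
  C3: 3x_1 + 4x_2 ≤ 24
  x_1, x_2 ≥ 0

max z = x_1 + 3x_2

s.t.
  x_1 + 5x_2 + s1 = 18
  2x_1 + 4x_2 + s2 = 18
  3x_1 + 4x_2 + s3 = 24
  x_1, x_2, s1, s2, s3 ≥ 0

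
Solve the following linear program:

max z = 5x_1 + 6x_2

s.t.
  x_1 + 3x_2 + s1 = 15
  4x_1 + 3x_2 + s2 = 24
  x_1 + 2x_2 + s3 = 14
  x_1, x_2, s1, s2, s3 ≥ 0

Evaluate the objective at each vertex of the feasible region:
  z(0, 0) = 0
  z(6, 0) = 30
  z(3, 4) = 39  ←
  z(0, 5) = 30
The maximum is at x_1 = 3, x_2 = 4.

x_1 = 3, x_2 = 4, z = 39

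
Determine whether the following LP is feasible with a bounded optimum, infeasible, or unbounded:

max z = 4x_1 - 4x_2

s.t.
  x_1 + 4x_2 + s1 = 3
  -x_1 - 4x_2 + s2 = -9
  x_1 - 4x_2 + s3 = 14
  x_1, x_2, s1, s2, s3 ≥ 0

Infeasible (no feasible solution exists)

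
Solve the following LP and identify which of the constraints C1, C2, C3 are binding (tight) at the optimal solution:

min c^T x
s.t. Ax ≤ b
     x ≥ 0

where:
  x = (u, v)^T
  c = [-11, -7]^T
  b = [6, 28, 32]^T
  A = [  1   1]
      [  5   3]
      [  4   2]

At u = 5, v = 1, compute slack b - a·x for each constraint:
  C1: 6 − 6 = 0  (binding)
  C2: 28 − 28 = 0  (binding)
  C3: 32 − 22 = 10  (slack)

Optimal: u = 5, v = 1
Binding: C1, C2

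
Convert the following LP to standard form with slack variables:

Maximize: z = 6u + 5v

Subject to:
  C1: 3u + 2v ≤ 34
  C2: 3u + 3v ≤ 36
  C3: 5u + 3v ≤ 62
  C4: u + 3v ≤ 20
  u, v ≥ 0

max z = 6u + 5v

s.t.
  3u + 2v + s1 = 34
  3u + 3v + s2 = 36
  5u + 3v + s3 = 62
  u + 3v + s4 = 20
  u, v, s1, s2, s3, s4 ≥ 0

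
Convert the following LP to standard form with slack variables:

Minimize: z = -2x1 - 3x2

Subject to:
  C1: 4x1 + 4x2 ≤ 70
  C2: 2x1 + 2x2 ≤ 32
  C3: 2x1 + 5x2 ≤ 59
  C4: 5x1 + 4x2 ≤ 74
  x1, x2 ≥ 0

min z = -2x1 - 3x2

s.t.
  4x1 + 4x2 + s1 = 70
  2x1 + 2x2 + s2 = 32
  2x1 + 5x2 + s3 = 59
  5x1 + 4x2 + s4 = 74
  x1, x2, s1, s2, s3, s4 ≥ 0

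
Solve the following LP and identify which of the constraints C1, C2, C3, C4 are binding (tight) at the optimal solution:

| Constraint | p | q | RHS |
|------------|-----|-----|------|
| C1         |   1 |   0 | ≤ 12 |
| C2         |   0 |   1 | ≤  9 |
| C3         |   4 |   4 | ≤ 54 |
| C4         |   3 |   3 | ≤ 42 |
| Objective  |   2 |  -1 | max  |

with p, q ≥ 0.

At p = 12, q = 0, compute slack b - a·x for each constraint:
  C1: 12 − 12 = 0  (binding)
  C2: 9 − 0 = 9  (slack)
  C3: 54 − 48 = 6  (slack)
  C4: 42 − 36 = 6  (slack)

Optimal: p = 12, q = 0
Binding: C1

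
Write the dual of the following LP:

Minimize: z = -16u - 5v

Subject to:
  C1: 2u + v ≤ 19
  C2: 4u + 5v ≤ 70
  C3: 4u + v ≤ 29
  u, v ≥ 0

Primal min cᵀx s.t. Ax ≤ b, x ≥ 0  →  Dual max −bᵀy s.t. Aᵀy ≥ −c, y ≥ 0.

Maximize: z = -19y1 - 70y2 - 29y3

Subject to:
  2y1 + 4y2 + 4y3 ≥ 16
  y1 + 5y2 + y3 ≥ 5
  y1, y2, y3 ≥ 0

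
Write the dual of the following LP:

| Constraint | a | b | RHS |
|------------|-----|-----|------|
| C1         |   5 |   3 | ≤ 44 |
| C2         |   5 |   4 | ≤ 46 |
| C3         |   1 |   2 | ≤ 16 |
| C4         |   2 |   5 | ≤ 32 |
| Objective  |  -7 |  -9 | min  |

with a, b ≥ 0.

Primal min cᵀx s.t. Ax ≤ b, x ≥ 0  →  Dual max −bᵀy s.t. Aᵀy ≥ −c, y ≥ 0.

Maximize: z = -44y1 - 46y2 - 16y3 - 32y4

Subject to:
  5y1 + 5y2 + y3 + 2y4 ≥ 7
  3y1 + 4y2 + 2y3 + 5y4 ≥ 9
  y1, y2, y3, y4 ≥ 0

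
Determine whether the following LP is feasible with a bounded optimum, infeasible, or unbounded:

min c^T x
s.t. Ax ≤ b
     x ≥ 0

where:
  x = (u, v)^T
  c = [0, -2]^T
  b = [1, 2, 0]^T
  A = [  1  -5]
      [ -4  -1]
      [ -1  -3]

Unbounded (objective can decrease without bound)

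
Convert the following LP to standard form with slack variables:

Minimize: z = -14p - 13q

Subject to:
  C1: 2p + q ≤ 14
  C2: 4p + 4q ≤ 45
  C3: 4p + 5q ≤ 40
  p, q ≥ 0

min z = -14p - 13q

s.t.
  2p + q + s1 = 14
  4p + 4q + s2 = 45
  4p + 5q + s3 = 40
  p, q, s1, s2, s3 ≥ 0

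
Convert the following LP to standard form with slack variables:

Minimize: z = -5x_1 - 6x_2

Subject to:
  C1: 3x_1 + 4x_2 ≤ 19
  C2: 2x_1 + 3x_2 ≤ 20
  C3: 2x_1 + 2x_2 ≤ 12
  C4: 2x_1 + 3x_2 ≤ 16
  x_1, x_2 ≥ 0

min z = -5x_1 - 6x_2

s.t.
  3x_1 + 4x_2 + s1 = 19
  2x_1 + 3x_2 + s2 = 20
  2x_1 + 2x_2 + s3 = 12
  2x_1 + 3x_2 + s4 = 16
  x_1, x_2, s1, s2, s3, s4 ≥ 0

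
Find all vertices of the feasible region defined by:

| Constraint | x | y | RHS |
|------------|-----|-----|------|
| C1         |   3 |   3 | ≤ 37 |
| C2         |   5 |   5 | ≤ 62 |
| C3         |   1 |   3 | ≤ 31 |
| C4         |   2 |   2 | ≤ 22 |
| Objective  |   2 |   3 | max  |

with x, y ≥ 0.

(0, 0), (11, 0), (1, 10), (0, 10.33)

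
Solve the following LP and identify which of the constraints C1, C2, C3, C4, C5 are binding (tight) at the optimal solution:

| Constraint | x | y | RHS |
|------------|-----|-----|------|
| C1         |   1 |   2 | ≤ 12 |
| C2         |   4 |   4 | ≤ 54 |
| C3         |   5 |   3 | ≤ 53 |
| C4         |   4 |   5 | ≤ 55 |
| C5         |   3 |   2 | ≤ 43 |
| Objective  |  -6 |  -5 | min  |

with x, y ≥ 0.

At x = 10, y = 1, compute slack b - a·x for each constraint:
  C1: 12 − 12 = 0  (binding)
  C2: 54 − 44 = 10  (slack)
  C3: 53 − 53 = 0  (binding)
  C4: 55 − 45 = 10  (slack)
  C5: 43 − 32 = 11  (slack)

Optimal: x = 10, y = 1
Binding: C1, C3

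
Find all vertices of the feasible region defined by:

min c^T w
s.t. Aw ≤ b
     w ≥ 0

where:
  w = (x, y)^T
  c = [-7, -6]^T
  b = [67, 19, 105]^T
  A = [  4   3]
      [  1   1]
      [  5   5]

(0, 0), (16.75, 0), (10, 9), (0, 19)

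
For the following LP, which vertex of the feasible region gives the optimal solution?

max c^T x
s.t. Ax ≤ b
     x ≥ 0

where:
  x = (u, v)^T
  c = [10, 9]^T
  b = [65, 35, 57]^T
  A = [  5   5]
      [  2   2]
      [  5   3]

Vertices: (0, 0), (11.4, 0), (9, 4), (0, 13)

Evaluate the objective at each vertex of the feasible region:
  z(0, 0) = 0
  z(11.4, 0) = 114
  z(9, 4) = 126  ←
  z(0, 13) = 117
The maximum is at u = 9, v = 4.

(9, 4)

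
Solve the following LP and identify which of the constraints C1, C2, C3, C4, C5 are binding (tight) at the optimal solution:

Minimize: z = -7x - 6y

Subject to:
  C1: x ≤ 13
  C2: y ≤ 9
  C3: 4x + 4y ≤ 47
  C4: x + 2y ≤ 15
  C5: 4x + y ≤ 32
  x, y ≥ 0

At x = 7, y = 4, compute slack b - a·x for each constraint:
  C1: 13 − 7 = 6  (slack)
  C2: 9 − 4 = 5  (slack)
  C3: 47 − 44 = 3  (slack)
  C4: 15 − 15 = 0  (binding)
  C5: 32 − 32 = 0  (binding)

Optimal: x = 7, y = 4
Binding: C4, C5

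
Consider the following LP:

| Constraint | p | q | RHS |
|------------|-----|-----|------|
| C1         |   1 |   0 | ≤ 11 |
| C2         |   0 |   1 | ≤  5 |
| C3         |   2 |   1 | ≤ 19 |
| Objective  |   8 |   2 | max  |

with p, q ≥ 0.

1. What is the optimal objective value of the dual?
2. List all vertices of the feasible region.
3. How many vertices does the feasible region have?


1. 76
2. (0, 0), (9.5, 0), (7, 5), (0, 5)
3. 4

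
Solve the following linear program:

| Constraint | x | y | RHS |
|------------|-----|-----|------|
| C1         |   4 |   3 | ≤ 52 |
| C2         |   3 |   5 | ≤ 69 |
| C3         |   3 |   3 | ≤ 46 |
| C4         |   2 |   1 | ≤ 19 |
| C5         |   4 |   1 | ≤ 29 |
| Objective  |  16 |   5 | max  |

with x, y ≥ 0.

Evaluate the objective at each vertex of the feasible region:
  z(0, 0) = 0
  z(7.25, 0) = 116
  z(5, 9) = 125  ←
  z(3.714, 11.57) = 117.3
  z(0, 13.8) = 69
The maximum is at x = 5, y = 9.

x = 5, y = 9, z = 125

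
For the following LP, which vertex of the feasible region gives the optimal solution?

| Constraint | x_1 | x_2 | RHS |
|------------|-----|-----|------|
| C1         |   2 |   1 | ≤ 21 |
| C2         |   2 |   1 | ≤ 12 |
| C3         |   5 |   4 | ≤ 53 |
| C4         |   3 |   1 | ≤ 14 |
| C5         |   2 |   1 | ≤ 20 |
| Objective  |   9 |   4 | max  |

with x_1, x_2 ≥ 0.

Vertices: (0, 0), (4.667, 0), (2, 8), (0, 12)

Evaluate the objective at each vertex of the feasible region:
  z(0, 0) = 0
  z(4.667, 0) = 42
  z(2, 8) = 50  ←
  z(0, 12) = 48
The maximum is at x_1 = 2, x_2 = 8.

(2, 8)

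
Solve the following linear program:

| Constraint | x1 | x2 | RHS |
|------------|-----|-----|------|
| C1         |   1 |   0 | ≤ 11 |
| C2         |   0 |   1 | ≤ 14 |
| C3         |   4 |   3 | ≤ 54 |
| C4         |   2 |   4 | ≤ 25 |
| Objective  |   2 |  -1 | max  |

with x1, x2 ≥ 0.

Evaluate the objective at each vertex of the feasible region:
  z(0, 0) = 0
  z(11, 0) = 22  ←
  z(11, 0.75) = 21.25
  z(0, 6.25) = -6.25
The maximum is at x1 = 11, x2 = 0.

x1 = 11, x2 = 0, z = 22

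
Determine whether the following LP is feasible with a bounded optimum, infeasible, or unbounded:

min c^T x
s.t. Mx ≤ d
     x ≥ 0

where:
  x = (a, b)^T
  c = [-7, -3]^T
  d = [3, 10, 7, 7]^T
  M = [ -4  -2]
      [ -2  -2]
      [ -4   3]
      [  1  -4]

Unbounded (objective can decrease without bound)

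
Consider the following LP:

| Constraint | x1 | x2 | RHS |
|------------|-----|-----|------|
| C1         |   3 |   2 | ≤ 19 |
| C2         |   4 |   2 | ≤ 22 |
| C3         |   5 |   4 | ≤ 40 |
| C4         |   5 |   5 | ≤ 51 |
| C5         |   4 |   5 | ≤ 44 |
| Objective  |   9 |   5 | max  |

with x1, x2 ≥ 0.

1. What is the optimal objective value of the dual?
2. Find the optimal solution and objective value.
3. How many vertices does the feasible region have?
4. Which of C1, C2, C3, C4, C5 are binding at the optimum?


1. 52
2. x1 = 3, x2 = 5, z = 52
3. 5
4. C1, C2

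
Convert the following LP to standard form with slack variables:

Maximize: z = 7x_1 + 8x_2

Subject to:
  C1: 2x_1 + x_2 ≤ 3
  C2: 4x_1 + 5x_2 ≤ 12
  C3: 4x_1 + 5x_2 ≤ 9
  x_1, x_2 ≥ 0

max z = 7x_1 + 8x_2

s.t.
  2x_1 + x_2 + s1 = 3
  4x_1 + 5x_2 + s2 = 12
  4x_1 + 5x_2 + s3 = 9
  x_1, x_2, s1, s2, s3 ≥ 0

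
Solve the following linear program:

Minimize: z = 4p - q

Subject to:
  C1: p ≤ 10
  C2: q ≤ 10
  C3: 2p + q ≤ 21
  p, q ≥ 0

Evaluate the objective at each vertex of the feasible region:
  z(0, 0) = 0
  z(10, 0) = 40
  z(10, 1) = 39
  z(5.5, 10) = 12
  z(0, 10) = -10  ←
The minimum is at p = 0, q = 10.

p = 0, q = 10, z = -10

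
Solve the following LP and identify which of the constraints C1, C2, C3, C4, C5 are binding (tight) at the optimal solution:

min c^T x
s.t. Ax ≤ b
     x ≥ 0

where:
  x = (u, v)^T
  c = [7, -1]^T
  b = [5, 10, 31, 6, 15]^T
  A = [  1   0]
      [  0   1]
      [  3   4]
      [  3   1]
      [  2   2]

At u = 0, v = 6, compute slack b - a·x for each constraint:
  C1: 5 − 0 = 5  (slack)
  C2: 10 − 6 = 4  (slack)
  C3: 31 − 24 = 7  (slack)
  C4: 6 − 6 = 0  (binding)
  C5: 15 − 12 = 3  (slack)

Optimal: u = 0, v = 6
Binding: C4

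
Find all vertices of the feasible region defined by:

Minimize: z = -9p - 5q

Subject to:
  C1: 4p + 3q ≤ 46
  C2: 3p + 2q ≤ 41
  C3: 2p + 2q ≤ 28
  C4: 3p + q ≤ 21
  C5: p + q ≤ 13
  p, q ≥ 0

(0, 0), (7, 0), (4, 9), (0, 13)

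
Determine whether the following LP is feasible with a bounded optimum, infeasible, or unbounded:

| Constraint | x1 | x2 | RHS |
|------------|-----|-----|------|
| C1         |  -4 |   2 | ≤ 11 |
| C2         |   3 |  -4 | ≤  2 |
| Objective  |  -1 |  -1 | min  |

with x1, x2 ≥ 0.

Unbounded (objective can decrease without bound)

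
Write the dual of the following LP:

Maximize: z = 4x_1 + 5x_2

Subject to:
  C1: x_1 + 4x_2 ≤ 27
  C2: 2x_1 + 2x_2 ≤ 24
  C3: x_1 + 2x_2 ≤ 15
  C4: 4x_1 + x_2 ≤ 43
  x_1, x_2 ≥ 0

Primal max cᵀx s.t. Ax ≤ b, x ≥ 0  →  Dual min bᵀy s.t. Aᵀy ≥ c, y ≥ 0.

Minimize: z = 27y1 + 24y2 + 15y3 + 43y4

Subject to:
  y1 + 2y2 + y3 + 4y4 ≥ 4
  4y1 + 2y2 + 2y3 + y4 ≥ 5
  y1, y2, y3, y4 ≥ 0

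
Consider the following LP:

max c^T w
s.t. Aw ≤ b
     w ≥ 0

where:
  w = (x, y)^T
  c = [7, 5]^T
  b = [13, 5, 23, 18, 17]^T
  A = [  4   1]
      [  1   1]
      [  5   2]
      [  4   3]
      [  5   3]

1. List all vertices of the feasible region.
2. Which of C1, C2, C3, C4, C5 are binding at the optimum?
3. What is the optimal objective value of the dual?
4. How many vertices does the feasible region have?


1. (0, 0), (3.25, 0), (3.143, 0.4286), (1, 4), (0, 5)
2. C2, C5
3. 27
4. 5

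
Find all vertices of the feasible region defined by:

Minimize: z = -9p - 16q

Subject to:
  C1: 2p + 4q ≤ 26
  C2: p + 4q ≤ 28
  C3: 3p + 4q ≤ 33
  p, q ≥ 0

(0, 0), (11, 0), (7, 3), (0, 6.5)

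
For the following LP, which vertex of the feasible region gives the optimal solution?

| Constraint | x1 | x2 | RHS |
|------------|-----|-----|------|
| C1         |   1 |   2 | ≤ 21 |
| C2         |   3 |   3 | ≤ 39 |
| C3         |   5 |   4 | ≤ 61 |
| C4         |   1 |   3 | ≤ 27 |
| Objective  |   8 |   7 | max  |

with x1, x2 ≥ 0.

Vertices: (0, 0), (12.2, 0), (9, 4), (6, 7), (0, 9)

Evaluate the objective at each vertex of the feasible region:
  z(0, 0) = 0
  z(12.2, 0) = 97.6
  z(9, 4) = 100  ←
  z(6, 7) = 97
  z(0, 9) = 63
The maximum is at x1 = 9, x2 = 4.

(9, 4)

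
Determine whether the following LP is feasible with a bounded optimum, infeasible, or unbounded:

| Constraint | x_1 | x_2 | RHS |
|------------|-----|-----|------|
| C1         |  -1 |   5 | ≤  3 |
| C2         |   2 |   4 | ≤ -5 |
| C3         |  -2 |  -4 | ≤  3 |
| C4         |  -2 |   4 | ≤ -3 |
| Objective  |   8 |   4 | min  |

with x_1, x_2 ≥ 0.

Infeasible (no feasible solution exists)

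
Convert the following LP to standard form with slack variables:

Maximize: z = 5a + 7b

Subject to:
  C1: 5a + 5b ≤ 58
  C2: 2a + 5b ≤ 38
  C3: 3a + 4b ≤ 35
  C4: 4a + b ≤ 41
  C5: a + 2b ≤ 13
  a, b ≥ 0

max z = 5a + 7b

s.t.
  5a + 5b + s1 = 58
  2a + 5b + s2 = 38
  3a + 4b + s3 = 35
  4a + b + s4 = 41
  a + 2b + s5 = 13
  a, b, s1, s2, s3, s4, s5 ≥ 0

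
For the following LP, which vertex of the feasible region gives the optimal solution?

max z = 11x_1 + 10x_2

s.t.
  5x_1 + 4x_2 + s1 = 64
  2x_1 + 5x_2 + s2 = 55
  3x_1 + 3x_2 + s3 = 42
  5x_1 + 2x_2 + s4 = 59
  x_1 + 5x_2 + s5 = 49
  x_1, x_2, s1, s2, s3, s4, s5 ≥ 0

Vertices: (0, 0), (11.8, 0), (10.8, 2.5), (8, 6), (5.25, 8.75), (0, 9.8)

Evaluate the objective at each vertex of the feasible region:
  z(0, 0) = 0
  z(11.8, 0) = 129.8
  z(10.8, 2.5) = 143.8
  z(8, 6) = 148  ←
  z(5.25, 8.75) = 145.2
  z(0, 9.8) = 98
The maximum is at x_1 = 8, x_2 = 6.

(8, 6)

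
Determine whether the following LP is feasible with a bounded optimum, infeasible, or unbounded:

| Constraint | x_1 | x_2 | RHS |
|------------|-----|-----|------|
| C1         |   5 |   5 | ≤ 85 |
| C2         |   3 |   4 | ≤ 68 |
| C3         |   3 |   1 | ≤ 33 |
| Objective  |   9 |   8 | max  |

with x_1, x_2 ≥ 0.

Feasible with a bounded optimal solution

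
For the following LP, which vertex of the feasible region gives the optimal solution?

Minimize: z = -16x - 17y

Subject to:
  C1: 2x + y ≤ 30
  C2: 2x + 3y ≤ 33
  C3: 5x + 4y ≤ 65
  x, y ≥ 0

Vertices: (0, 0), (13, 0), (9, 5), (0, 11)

Evaluate the objective at each vertex of the feasible region:
  z(0, 0) = 0
  z(13, 0) = -208
  z(9, 5) = -229  ←
  z(0, 11) = -187
The minimum is at x = 9, y = 5.

(9, 5)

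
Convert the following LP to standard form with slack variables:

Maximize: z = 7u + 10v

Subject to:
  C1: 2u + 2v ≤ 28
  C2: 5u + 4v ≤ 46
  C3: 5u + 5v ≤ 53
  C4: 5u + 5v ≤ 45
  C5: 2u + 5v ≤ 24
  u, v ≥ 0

max z = 7u + 10v

s.t.
  2u + 2v + s1 = 28
  5u + 4v + s2 = 46
  5u + 5v + s3 = 53
  5u + 5v + s4 = 45
  2u + 5v + s5 = 24
  u, v, s1, s2, s3, s4, s5 ≥ 0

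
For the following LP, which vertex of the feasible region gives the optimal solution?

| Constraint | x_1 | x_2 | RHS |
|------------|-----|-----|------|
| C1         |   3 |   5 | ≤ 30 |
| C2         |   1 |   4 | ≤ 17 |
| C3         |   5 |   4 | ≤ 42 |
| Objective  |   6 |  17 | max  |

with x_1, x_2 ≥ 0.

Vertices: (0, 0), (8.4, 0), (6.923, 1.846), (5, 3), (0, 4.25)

Evaluate the objective at each vertex of the feasible region:
  z(0, 0) = 0
  z(8.4, 0) = 50.4
  z(6.923, 1.846) = 72.92
  z(5, 3) = 81  ←
  z(0, 4.25) = 72.25
The maximum is at x_1 = 5, x_2 = 3.

(5, 3)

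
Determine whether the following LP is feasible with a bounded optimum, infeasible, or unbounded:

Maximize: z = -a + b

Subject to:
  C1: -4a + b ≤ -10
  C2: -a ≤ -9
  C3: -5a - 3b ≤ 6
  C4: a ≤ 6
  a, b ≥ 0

Infeasible (no feasible solution exists)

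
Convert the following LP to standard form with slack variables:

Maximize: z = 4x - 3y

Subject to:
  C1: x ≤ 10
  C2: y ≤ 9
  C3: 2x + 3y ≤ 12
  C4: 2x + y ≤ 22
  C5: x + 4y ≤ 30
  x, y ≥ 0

max z = 4x - 3y

s.t.
  x + s1 = 10
  y + s2 = 9
  2x + 3y + s3 = 12
  2x + y + s4 = 22
  x + 4y + s5 = 30
  x, y, s1, s2, s3, s4, s5 ≥ 0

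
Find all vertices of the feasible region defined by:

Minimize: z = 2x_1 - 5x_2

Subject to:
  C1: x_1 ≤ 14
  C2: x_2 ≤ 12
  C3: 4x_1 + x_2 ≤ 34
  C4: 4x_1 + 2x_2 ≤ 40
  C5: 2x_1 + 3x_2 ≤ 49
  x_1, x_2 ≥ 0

(0, 0), (8.5, 0), (7, 6), (4, 12), (0, 12)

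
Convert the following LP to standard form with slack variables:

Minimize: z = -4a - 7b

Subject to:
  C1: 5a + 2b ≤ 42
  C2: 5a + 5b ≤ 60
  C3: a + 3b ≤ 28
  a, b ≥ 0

min z = -4a - 7b

s.t.
  5a + 2b + s1 = 42
  5a + 5b + s2 = 60
  a + 3b + s3 = 28
  a, b, s1, s2, s3 ≥ 0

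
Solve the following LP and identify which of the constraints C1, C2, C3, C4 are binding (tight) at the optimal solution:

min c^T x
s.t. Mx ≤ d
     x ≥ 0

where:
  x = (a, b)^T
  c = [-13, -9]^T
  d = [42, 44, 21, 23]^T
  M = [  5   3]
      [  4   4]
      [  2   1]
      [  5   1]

At a = 3, b = 8, compute slack b - a·x for each constraint:
  C1: 42 − 39 = 3  (slack)
  C2: 44 − 44 = 0  (binding)
  C3: 21 − 14 = 7  (slack)
  C4: 23 − 23 = 0  (binding)

Optimal: a = 3, b = 8
Binding: C2, C4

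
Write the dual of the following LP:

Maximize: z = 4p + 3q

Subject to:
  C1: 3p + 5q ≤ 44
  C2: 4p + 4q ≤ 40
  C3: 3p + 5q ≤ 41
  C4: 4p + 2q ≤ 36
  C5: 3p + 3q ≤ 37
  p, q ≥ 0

Primal max cᵀx s.t. Ax ≤ b, x ≥ 0  →  Dual min bᵀy s.t. Aᵀy ≥ c, y ≥ 0.

Minimize: z = 44y1 + 40y2 + 41y3 + 36y4 + 37y5

Subject to:
  3y1 + 4y2 + 3y3 + 4y4 + 3y5 ≥ 4
  5y1 + 4y2 + 5y3 + 2y4 + 3y5 ≥ 3
  y1, y2, y3, y4, y5 ≥ 0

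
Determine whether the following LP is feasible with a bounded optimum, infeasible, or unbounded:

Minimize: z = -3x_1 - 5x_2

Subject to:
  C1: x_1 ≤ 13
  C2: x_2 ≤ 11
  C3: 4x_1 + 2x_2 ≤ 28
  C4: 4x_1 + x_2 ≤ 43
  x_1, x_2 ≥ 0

Feasible with a bounded optimal solution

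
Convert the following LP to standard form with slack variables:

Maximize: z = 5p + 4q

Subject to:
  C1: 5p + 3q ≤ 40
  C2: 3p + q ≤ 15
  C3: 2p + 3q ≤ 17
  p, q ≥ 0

max z = 5p + 4q

s.t.
  5p + 3q + s1 = 40
  3p + q + s2 = 15
  2p + 3q + s3 = 17
  p, q, s1, s2, s3 ≥ 0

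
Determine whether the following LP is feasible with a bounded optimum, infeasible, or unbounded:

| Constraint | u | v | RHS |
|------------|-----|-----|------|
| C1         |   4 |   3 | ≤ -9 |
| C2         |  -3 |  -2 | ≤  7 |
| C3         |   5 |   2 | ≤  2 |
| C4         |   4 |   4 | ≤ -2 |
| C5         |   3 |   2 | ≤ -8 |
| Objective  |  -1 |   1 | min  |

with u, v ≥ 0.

Infeasible (no feasible solution exists)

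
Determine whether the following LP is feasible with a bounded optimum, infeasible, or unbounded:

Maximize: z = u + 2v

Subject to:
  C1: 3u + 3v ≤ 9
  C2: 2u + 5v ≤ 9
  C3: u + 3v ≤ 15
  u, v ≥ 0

Feasible with a bounded optimal solution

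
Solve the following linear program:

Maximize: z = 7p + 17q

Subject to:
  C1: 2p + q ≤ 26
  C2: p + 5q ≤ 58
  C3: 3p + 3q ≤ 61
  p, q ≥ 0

Evaluate the objective at each vertex of the feasible region:
  z(0, 0) = 0
  z(13, 0) = 91
  z(8, 10) = 226  ←
  z(0, 11.6) = 197.2
The maximum is at p = 8, q = 10.

p = 8, q = 10, z = 226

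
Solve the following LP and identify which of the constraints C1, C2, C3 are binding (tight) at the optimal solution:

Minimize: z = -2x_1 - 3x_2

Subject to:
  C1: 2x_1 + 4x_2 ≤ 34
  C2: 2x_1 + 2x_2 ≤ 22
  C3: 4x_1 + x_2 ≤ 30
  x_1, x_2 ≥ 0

At x_1 = 5, x_2 = 6, compute slack b - a·x for each constraint:
  C1: 34 − 34 = 0  (binding)
  C2: 22 − 22 = 0  (binding)
  C3: 30 − 26 = 4  (slack)

Optimal: x_1 = 5, x_2 = 6
Binding: C1, C2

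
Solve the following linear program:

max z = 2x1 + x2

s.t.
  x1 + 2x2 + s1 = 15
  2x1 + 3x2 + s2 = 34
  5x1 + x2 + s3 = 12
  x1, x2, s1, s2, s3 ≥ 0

Evaluate the objective at each vertex of the feasible region:
  z(0, 0) = 0
  z(2.4, 0) = 4.8
  z(1, 7) = 9  ←
  z(0, 7.5) = 7.5
The maximum is at x1 = 1, x2 = 7.

x1 = 1, x2 = 7, z = 9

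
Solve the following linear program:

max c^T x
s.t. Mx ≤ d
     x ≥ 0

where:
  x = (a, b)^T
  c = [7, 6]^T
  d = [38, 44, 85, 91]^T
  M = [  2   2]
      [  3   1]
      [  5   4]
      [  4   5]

Evaluate the objective at each vertex of the feasible region:
  z(0, 0) = 0
  z(14.67, 0) = 102.7
  z(13, 5) = 121
  z(9, 10) = 123  ←
  z(4, 15) = 118
  z(0, 18.2) = 109.2
The maximum is at a = 9, b = 10.

a = 9, b = 10, z = 123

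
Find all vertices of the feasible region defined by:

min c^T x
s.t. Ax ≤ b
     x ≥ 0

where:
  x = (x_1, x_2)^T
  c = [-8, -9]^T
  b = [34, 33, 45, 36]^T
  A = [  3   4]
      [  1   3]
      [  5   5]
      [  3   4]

(0, 0), (9, 0), (2, 7), (0, 8.5)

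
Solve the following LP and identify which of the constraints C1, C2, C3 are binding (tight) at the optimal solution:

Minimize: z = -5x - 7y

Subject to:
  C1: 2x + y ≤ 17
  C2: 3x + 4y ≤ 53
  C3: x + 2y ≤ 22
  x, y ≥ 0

At x = 4, y = 9, compute slack b - a·x for each constraint:
  C1: 17 − 17 = 0  (binding)
  C2: 53 − 48 = 5  (slack)
  C3: 22 − 22 = 0  (binding)

Optimal: x = 4, y = 9
Binding: C1, C3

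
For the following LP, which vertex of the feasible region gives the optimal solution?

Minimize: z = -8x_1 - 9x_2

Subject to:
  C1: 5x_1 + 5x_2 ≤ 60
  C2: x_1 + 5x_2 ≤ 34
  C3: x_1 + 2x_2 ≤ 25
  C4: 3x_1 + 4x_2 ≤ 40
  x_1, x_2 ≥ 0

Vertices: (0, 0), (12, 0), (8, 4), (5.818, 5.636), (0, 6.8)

Evaluate the objective at each vertex of the feasible region:
  z(0, 0) = 0
  z(12, 0) = -96
  z(8, 4) = -100  ←
  z(5.818, 5.636) = -97.27
  z(0, 6.8) = -61.2
The minimum is at x_1 = 8, x_2 = 4.

(8, 4)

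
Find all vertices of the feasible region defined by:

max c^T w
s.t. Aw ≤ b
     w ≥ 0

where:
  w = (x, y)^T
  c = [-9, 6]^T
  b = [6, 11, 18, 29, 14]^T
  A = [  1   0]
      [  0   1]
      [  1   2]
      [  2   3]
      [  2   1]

(0, 0), (6, 0), (6, 2), (3.333, 7.333), (0, 9)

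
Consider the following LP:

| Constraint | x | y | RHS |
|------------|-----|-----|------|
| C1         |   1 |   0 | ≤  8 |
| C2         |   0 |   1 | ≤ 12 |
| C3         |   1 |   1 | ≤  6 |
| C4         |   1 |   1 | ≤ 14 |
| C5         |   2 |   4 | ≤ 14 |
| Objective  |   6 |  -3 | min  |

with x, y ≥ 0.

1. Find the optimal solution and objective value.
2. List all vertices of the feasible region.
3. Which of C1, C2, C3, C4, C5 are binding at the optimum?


1. x = 0, y = 3.5, z = -10.5
2. (0, 0), (6, 0), (5, 1), (0, 3.5)
3. C5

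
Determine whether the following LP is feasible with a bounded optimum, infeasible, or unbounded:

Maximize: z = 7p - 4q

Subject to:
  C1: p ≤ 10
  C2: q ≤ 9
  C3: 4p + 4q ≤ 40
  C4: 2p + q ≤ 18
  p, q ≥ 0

Feasible with a bounded optimal solution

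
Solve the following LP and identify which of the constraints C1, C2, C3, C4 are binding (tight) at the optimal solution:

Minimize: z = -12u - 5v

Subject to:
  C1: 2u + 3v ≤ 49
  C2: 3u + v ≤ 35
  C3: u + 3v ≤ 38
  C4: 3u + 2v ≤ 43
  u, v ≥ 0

At u = 9, v = 8, compute slack b - a·x for each constraint:
  C1: 49 − 42 = 7  (slack)
  C2: 35 − 35 = 0  (binding)
  C3: 38 − 33 = 5  (slack)
  C4: 43 − 43 = 0  (binding)

Optimal: u = 9, v = 8
Binding: C2, C4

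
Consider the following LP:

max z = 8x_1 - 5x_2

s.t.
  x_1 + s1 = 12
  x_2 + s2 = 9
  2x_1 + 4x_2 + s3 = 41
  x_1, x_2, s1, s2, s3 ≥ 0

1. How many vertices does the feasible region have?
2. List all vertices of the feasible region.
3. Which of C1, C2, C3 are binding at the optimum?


1. 5
2. (0, 0), (12, 0), (12, 4.25), (2.5, 9), (0, 9)
3. C1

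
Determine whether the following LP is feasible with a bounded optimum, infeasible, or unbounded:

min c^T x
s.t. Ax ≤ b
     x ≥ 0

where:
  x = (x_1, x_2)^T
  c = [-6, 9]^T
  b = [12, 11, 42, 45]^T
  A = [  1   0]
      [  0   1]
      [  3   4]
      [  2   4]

Feasible with a bounded optimal solution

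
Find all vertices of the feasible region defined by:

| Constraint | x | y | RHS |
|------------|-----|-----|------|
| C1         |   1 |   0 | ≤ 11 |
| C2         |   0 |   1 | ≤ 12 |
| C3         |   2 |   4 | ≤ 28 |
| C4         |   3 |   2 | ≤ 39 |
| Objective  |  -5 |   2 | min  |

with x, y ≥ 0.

(0, 0), (11, 0), (11, 1.5), (0, 7)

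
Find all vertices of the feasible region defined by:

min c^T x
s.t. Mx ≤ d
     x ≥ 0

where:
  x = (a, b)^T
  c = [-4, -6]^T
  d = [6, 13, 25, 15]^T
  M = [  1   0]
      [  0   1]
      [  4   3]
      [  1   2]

(0, 0), (6, 0), (6, 0.3333), (1, 7), (0, 7.5)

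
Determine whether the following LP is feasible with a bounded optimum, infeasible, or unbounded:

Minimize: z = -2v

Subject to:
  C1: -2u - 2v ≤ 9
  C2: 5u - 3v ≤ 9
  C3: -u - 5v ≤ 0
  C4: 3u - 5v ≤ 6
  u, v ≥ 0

Unbounded (objective can decrease without bound)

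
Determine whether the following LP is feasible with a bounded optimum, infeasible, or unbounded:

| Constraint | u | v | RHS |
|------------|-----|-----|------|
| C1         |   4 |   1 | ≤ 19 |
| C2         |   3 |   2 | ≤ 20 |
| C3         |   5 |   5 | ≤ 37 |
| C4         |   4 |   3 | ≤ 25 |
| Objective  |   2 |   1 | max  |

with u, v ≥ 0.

Feasible with a bounded optimal solution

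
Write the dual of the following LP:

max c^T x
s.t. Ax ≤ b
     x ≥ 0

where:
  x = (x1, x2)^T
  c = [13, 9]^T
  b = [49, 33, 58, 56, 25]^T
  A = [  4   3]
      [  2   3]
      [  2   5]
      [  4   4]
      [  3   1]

Primal max cᵀx s.t. Ax ≤ b, x ≥ 0  →  Dual min bᵀy s.t. Aᵀy ≥ c, y ≥ 0.

Minimize: z = 49y1 + 33y2 + 58y3 + 56y4 + 25y5

Subject to:
  4y1 + 2y2 + 2y3 + 4y4 + 3y5 ≥ 13
  3y1 + 3y2 + 5y3 + 4y4 + y5 ≥ 9
  y1, y2, y3, y4, y5 ≥ 0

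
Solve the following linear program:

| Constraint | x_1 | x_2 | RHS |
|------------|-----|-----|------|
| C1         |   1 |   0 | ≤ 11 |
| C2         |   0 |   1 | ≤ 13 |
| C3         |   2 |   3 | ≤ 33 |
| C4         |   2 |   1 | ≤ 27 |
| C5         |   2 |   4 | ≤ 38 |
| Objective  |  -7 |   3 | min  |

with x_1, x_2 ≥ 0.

Evaluate the objective at each vertex of the feasible region:
  z(0, 0) = 0
  z(11, 0) = -77  ←
  z(11, 3.667) = -66
  z(9, 5) = -48
  z(0, 9.5) = 28.5
The minimum is at x_1 = 11, x_2 = 0.

x_1 = 11, x_2 = 0, z = -77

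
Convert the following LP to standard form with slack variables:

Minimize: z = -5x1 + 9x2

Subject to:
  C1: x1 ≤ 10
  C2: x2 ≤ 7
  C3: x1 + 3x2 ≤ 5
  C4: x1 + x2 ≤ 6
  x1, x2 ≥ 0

min z = -5x1 + 9x2

s.t.
  x1 + s1 = 10
  x2 + s2 = 7
  x1 + 3x2 + s3 = 5
  x1 + x2 + s4 = 6
  x1, x2, s1, s2, s3, s4 ≥ 0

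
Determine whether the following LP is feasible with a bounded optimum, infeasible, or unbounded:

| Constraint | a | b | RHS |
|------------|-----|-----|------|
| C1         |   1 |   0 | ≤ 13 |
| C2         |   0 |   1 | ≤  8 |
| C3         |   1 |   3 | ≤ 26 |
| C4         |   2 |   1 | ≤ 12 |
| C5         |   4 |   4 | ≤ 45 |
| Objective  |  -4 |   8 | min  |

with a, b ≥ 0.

Feasible with a bounded optimal solution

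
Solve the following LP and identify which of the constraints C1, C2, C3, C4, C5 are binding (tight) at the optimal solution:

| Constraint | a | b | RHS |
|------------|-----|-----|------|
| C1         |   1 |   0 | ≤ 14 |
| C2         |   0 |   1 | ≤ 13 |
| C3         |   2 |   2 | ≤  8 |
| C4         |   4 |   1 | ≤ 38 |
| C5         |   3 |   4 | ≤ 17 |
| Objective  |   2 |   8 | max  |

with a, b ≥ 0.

At a = 0, b = 4, compute slack b - a·x for each constraint:
  C1: 14 − 0 = 14  (slack)
  C2: 13 − 4 = 9  (slack)
  C3: 8 − 8 = 0  (binding)
  C4: 38 − 4 = 34  (slack)
  C5: 17 − 16 = 1  (slack)

Optimal: a = 0, b = 4
Binding: C3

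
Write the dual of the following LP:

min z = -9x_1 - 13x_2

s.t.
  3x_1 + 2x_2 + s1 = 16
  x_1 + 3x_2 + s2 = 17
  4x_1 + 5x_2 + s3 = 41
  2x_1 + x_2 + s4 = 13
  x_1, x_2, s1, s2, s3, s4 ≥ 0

Primal min cᵀx s.t. Ax ≤ b, x ≥ 0  →  Dual max −bᵀy s.t. Aᵀy ≥ −c, y ≥ 0.

Maximize: z = -16y1 - 17y2 - 41y3 - 13y4

Subject to:
  3y1 + y2 + 4y3 + 2y4 ≥ 9
  2y1 + 3y2 + 5y3 + y4 ≥ 13
  y1, y2, y3, y4 ≥ 0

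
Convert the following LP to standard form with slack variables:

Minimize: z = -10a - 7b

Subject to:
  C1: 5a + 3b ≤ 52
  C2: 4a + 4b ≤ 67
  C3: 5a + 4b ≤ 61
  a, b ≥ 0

min z = -10a - 7b

s.t.
  5a + 3b + s1 = 52
  4a + 4b + s2 = 67
  5a + 4b + s3 = 61
  a, b, s1, s2, s3 ≥ 0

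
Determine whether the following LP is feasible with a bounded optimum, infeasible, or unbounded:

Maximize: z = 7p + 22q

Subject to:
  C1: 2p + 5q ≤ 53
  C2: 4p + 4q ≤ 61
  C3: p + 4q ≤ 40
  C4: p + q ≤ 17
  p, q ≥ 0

Feasible with a bounded optimal solution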